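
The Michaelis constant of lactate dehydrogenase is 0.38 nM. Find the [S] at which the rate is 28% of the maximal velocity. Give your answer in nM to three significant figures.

0.148 nM

v/Vmax = [S]/(Km+[S]) = 0.28, so [S] = Km·0.28/(1 − 0.28) = 0.38 × 0.3889.
[S] = 0.148 nM.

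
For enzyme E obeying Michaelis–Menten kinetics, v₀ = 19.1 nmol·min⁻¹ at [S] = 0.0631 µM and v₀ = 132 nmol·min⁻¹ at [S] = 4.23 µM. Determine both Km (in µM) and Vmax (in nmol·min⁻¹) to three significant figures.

Km = 0.416 µM; Vmax = 145 nmol·min⁻¹

From v = Vmax[S]/(Km+[S]), each point gives Vmax = v(Km+[S])/[S].
Equating: 19.1(Km+0.0631)/0.0631 = 132(Km+4.23)/4.23.
302.7·Km + 19.1 = 31.21·Km + 132, so (302.7 − 31.21)·Km = 132 − 19.1.
Km = 112.9/271.5 = 0.416 µM; then Vmax = 19.1(0.416+0.0631)/0.0631 = 145 nmol·min⁻¹.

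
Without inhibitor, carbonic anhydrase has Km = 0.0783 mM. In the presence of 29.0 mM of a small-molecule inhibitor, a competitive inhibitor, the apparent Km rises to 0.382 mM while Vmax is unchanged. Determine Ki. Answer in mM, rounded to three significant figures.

7.48 mM

Competitive: Km,app = α·Km with α = 1 + [I]/Ki.
α = Km,app/Km = 0.382/0.0783 = 4.879.
Since α = 1 + [I]/Ki, [I]/Ki = 4.879 − 1 = 3.879 and Ki = 29.0/3.879 = 7.48 mM.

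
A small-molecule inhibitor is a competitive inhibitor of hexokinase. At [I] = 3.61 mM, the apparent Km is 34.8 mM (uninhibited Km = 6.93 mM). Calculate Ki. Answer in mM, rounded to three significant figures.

Competitive: Km,app = α·Km with α = 1 + [I]/Ki.
α = Km,app/Km = 34.8/6.93 = 5.022.
Ki = [I]/(α − 1) = 3.61/4.022 = 0.898 mM.

0.898 mM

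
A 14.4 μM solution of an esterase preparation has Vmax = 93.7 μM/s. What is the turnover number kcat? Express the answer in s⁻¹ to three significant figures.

kcat = Vmax/[E]total = 93.7 μM/s / 14.4 μM = 6.51 s⁻¹.

6.51 s⁻¹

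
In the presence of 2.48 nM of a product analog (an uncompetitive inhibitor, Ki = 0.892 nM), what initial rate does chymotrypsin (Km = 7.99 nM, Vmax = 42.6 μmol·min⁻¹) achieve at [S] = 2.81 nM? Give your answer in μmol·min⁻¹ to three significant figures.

With α = 1 + [I]/Ki = 1 + 2.48/0.892 = 3.780, the uncompetitive rate law is v = (Vmax/α)·[S] / (Km/α + [S]).
v = (42.6/3.780)×2.81 / (7.99/3.780 + 2.81) = 31.67/4.924 = 6.43 μmol·min⁻¹.

6.43 μmol·min⁻¹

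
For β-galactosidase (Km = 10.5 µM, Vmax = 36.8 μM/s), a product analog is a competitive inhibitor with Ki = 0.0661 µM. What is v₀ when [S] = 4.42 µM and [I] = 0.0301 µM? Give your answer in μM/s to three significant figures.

α = 1 + [I]/Ki = 1 + 0.0301/0.0661 = 1.455.
For a competitive inhibitor, Vmax is unchanged and the apparent Km becomes α·Km: Km,app = 15.3 µM, Vmax,app = 36.8 μM/s.
v = Vmax,app·[S]/(Km,app + [S]) = 36.8 × 4.42/(15.3 + 4.42) = 8.26 μM/s.

8.26 μM/s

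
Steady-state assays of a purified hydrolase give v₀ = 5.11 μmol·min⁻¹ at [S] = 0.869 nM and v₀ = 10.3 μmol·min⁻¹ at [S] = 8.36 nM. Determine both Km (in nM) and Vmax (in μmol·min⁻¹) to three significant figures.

In reciprocal form, 1/v = (Km/Vmax)·(1/[S]) + 1/Vmax. The two points give (1/[S], 1/v) = (1.151, 0.1957) and (0.1196, 0.09709).
Slope = (0.1957 − 0.09709)/(1.151 − 0.1196) = 0.09563; intercept = 0.1957 − 0.09563×1.151 = 0.08565.
Vmax = 1/intercept = 11.7 μmol·min⁻¹; Km = slope × Vmax = 0.09563 × 11.7 = 1.12 nM.

Km = 1.12 nM; Vmax = 11.7 μmol·min⁻¹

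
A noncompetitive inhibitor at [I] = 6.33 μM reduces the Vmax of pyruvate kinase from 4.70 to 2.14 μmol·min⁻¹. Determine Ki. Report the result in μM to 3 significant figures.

5.29 μM

Noncompetitive: Vmax,app = Vmax/α with α = 1 + [I]/Ki.
α = Vmax/Vmax,app = 4.70/2.14 = 2.196.
Since α = 1 + [I]/Ki, [I]/Ki = 2.196 − 1 = 1.196 and Ki = 6.33/1.196 = 5.29 μM.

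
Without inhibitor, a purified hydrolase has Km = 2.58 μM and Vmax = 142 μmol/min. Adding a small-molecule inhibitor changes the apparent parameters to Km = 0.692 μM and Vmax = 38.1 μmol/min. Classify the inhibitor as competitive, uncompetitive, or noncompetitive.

Both Km and Vmax decrease by the same factor (~3.73-fold) — characteristic of uncompetitive inhibition.

uncompetitive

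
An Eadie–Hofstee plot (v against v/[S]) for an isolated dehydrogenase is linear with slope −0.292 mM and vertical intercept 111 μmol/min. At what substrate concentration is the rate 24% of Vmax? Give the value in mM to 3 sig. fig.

The Eadie–Hofstee slope gives Km = 0.292 mM (slope = −Km).
v/Vmax = [S]/(Km+[S]) = 0.24 ⇒ [S] = Km·0.24/(1−0.24) = 0.292 × 0.3158 = 0.0922 mM.

0.0922 mM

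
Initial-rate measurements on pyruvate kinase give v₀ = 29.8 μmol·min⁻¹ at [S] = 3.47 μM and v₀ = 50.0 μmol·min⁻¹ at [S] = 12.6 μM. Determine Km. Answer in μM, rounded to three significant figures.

In reciprocal form, 1/v = (Km/Vmax)·(1/[S]) + 1/Vmax. The two points give (1/[S], 1/v) = (0.2882, 0.03356) and (0.07937, 0.02000).
Slope = (0.03356 − 0.02000)/(0.2882 − 0.07937) = 0.06492; intercept = 0.03356 − 0.06492×0.2882 = 0.01485.
Vmax = 1/intercept = 67.4 μmol·min⁻¹; Km = slope × Vmax = 0.06492 × 67.4 = 4.37 μM.

4.37 μM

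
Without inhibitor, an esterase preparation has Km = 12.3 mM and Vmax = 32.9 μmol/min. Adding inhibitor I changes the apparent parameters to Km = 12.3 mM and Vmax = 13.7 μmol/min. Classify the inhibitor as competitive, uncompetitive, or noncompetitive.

noncompetitive

Vmax decreases (32.9 → 13.7 μmol/min) while Km is unchanged — pure noncompetitive inhibition.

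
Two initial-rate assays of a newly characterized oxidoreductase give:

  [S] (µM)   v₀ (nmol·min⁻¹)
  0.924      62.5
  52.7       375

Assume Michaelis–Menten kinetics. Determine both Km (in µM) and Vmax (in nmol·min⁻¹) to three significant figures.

From v = Vmax[S]/(Km+[S]), each point gives Vmax = v(Km+[S])/[S].
Equating: 62.5(Km+0.924)/0.924 = 375(Km+52.7)/52.7.
67.64·Km + 62.5 = 7.116·Km + 375, so (67.64 − 7.116)·Km = 375 − 62.5.
Km = 312.5/60.52 = 5.16 µM; then Vmax = 62.5(5.16+0.924)/0.924 = 412 nmol·min⁻¹.

Km = 5.16 µM; Vmax = 412 nmol·min⁻¹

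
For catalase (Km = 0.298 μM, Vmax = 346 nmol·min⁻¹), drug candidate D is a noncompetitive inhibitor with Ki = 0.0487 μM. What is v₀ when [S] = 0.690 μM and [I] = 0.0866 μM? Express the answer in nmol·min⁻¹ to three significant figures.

87.0 nmol·min⁻¹

α = 1 + [I]/Ki = 1 + 0.0866/0.0487 = 2.778.
For a noncompetitive inhibitor, Vmax is reduced to Vmax/α while Km is unchanged: Km,app = 0.298 μM, Vmax,app = 125 nmol·min⁻¹.
v = Vmax,app·[S]/(Km,app + [S]) = 125 × 0.690/(0.298 + 0.690) = 87.0 nmol·min⁻¹.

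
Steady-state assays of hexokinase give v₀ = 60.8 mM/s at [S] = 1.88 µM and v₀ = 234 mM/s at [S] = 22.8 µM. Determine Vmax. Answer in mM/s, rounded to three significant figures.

315 mM/s

From v = Vmax[S]/(Km+[S]), each point gives Vmax = v(Km+[S])/[S].
Equating: 60.8(Km+1.88)/1.88 = 234(Km+22.8)/22.8.
32.34·Km + 60.8 = 10.26·Km + 234, so (32.34 − 10.26)·Km = 234 − 60.8.
Km = 173.2/22.08 = 7.85 µM; then Vmax = 60.8(7.85+1.88)/1.88 = 315 mM/s.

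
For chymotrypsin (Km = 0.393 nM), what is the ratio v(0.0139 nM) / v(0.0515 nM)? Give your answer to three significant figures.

0.295

Since Vmax cancels, v₂/v₁ = [S]₂(Km+[S]₁) / [S]₁(Km+[S]₂).
= 0.0139×(0.393+0.0515) / (0.0515×(0.393+0.0139)) = 0.006179/0.02096 = 0.295.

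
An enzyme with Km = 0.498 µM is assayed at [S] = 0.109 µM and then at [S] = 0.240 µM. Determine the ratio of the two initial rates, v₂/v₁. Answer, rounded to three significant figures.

1.81

Since Vmax cancels, v₂/v₁ = [S]₂(Km+[S]₁) / [S]₁(Km+[S]₂).
= 0.240×(0.498+0.109) / (0.109×(0.498+0.240)) = 0.1457/0.08044 = 1.81.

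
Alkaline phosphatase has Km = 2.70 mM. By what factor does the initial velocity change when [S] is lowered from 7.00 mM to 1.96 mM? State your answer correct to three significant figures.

0.583

The fractional saturations are [S]/(Km+[S]) = 7.00/9.700 = 0.7216 and 1.96/4.660 = 0.4206.
v₂/v₁ is just their ratio: 0.4206/0.7216 = 0.583.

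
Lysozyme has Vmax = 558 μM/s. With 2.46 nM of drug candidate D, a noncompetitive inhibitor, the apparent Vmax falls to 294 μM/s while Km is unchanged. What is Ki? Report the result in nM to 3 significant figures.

2.74 nM

Noncompetitive: Vmax,app = Vmax/α with α = 1 + [I]/Ki.
α = Vmax/Vmax,app = 558/294 = 1.898.
Ki = [I]/(α − 1) = 2.46/0.8980 = 2.74 nM.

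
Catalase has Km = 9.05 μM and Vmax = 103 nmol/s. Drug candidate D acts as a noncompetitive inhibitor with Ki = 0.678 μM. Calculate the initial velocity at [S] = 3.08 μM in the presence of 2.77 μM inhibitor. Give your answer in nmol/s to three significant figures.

With α = 1 + [I]/Ki = 1 + 2.77/0.678 = 5.086, the noncompetitive rate law is v = (Vmax/α)·[S] / (Km + [S]).
v = (103/5.086)×3.08 / (9.05 + 3.08) = 62.38/12.13 = 5.14 nmol/s.

5.14 nmol/s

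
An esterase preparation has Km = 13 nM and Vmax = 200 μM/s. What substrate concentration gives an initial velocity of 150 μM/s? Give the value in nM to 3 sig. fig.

Rearranging v = Vmax[S]/(Km+[S]) gives [S] = Km·v/(Vmax − v).
[S] = 13 × 150 / (200 − 150) = 1950/50.00 = 39.0 nM.

39.0 nM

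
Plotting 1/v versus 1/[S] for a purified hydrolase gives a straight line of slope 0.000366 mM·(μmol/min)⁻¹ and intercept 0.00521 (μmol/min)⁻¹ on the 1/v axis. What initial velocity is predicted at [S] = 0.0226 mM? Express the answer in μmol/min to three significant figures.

46.7 μmol/min

The y-intercept is 1/Vmax, so Vmax = 1/0.00521 = 192 μmol/min.
The slope is Km/Vmax, so Km = 0.000366 × 192 = 0.0702 mM.
Then v = 192 × 0.0226/(0.0702 + 0.0226) = 46.7 μmol/min.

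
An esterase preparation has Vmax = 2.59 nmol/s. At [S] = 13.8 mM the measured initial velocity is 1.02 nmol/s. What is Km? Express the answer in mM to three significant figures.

21.2 mM

v/Vmax = 1.02/2.59 = 0.3938 = [S]/(Km+[S]).
So Km + [S] = [S]/0.3938 = 35.04 mM, giving Km = 35.04 − 13.8 = 21.2 mM.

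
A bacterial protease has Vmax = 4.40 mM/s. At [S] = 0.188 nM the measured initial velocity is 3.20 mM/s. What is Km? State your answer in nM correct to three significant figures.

0.0705 nM

v/Vmax = 3.20/4.40 = 0.7273 = [S]/(Km+[S]).
So Km + [S] = [S]/0.7273 = 0.2585 nM, giving Km = 0.2585 − 0.188 = 0.0705 nM.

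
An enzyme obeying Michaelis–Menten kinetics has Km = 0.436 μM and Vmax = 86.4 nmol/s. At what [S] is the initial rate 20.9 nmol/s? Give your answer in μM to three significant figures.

0.139 μM

Rearranging v = Vmax[S]/(Km+[S]) gives [S] = Km·v/(Vmax − v).
[S] = 0.436 × 20.9 / (86.4 − 20.9) = 9.112/65.50 = 0.139 μM.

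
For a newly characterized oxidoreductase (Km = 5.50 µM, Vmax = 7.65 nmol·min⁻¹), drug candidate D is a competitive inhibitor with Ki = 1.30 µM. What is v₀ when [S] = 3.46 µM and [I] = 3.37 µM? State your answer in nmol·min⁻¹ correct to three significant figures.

With α = 1 + [I]/Ki = 1 + 3.37/1.30 = 3.592, the competitive rate law is v = Vmax[S] / (αKm + [S]).
v = 7.65×3.46 / (3.592×5.50 + 3.46) = 26.47/23.22 = 1.14 nmol·min⁻¹.

1.14 nmol·min⁻¹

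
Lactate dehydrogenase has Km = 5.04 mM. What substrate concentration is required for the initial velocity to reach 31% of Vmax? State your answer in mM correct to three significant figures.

v/Vmax = [S]/(Km+[S]) = 0.31, so [S] = Km·0.31/(1 − 0.31) = 5.04 × 0.4493.
[S] = 2.26 mM.

2.26 mM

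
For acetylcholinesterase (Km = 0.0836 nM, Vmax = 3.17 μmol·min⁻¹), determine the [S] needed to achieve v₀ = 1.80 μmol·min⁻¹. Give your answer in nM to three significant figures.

The required fractional saturation is v/Vmax = 1.80/3.17 = 0.5678.
Then [S]/(Km+[S]) = 0.5678 ⇒ [S] = 0.0836 × 0.5678/(1 − 0.5678) = 0.110 nM.

0.110 nM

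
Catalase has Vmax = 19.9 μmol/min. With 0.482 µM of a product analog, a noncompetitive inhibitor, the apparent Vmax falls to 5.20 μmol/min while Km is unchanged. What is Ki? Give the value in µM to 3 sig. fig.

0.171 µM

Noncompetitive: Vmax,app = Vmax/α with α = 1 + [I]/Ki.
α = Vmax/Vmax,app = 19.9/5.20 = 3.827.
Since α = 1 + [I]/Ki, [I]/Ki = 3.827 − 1 = 2.827 and Ki = 0.482/2.827 = 0.171 µM.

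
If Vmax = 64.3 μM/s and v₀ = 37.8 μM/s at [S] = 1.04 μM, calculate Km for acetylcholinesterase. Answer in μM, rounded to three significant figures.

From v = Vmax[S]/(Km+[S]), Km = [S](Vmax − v)/v.
Km = 1.04 × (64.3 − 37.8) / 37.8 = 27.56/37.8 = 0.729 μM.

0.729 μM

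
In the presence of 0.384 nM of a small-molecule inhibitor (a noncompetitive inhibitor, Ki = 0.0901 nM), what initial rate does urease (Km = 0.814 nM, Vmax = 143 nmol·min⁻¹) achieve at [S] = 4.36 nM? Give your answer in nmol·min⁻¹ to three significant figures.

With α = 1 + [I]/Ki = 1 + 0.384/0.0901 = 5.262, the noncompetitive rate law is v = (Vmax/α)·[S] / (Km + [S]).
v = (143/5.262)×4.36 / (0.814 + 4.36) = 118.5/5.174 = 22.9 nmol·min⁻¹.

22.9 nmol·min⁻¹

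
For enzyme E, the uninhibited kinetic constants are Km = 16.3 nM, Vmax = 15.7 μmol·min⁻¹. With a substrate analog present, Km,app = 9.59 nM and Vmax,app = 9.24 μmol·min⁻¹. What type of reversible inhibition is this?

Both Km and Vmax decrease by the same factor (~1.70-fold) — characteristic of uncompetitive inhibition.

uncompetitive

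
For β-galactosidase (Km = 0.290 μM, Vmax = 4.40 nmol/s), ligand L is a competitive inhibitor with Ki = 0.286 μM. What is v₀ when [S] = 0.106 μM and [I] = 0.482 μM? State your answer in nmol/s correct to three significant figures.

0.527 nmol/s

α = 1 + [I]/Ki = 1 + 0.482/0.286 = 2.685.
For a competitive inhibitor, Vmax is unchanged and the apparent Km becomes α·Km: Km,app = 0.779 μM, Vmax,app = 4.40 nmol/s.
v = Vmax,app·[S]/(Km,app + [S]) = 4.40 × 0.106/(0.779 + 0.106) = 0.527 nmol/s.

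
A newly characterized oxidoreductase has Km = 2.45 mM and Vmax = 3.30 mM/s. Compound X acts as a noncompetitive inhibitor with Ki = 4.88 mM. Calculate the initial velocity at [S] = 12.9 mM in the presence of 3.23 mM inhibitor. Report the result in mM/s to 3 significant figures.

α = 1 + [I]/Ki = 1 + 3.23/4.88 = 1.662.
For a noncompetitive inhibitor, Vmax is reduced to Vmax/α while Km is unchanged: Km,app = 2.45 mM, Vmax,app = 1.99 mM/s.
v = Vmax,app·[S]/(Km,app + [S]) = 1.99 × 12.9/(2.45 + 12.9) = 1.67 mM/s.

1.67 mM/s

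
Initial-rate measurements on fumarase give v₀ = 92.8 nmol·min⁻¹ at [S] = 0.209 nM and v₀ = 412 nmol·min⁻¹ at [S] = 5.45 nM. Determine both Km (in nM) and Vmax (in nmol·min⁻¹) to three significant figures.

From v = Vmax[S]/(Km+[S]), each point gives Vmax = v(Km+[S])/[S].
Equating: 92.8(Km+0.209)/0.209 = 412(Km+5.45)/5.45.
444.0·Km + 92.8 = 75.60·Km + 412, so (444.0 − 75.60)·Km = 412 − 92.8.
Km = 319.2/368.4 = 0.866 nM; then Vmax = 92.8(0.866+0.209)/0.209 = 477 nmol·min⁻¹.

Km = 0.866 nM; Vmax = 477 nmol·min⁻¹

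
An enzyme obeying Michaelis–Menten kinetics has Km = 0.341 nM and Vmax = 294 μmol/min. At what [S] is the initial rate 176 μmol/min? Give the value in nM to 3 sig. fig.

0.509 nM

Rearranging v = Vmax[S]/(Km+[S]) gives [S] = Km·v/(Vmax − v).
[S] = 0.341 × 176 / (294 − 176) = 60.02/118.0 = 0.509 nM.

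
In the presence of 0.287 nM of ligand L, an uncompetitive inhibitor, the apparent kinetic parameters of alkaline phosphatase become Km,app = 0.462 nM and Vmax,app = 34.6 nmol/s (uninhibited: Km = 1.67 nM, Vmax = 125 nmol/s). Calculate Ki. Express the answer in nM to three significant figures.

Uncompetitive: Vmax,app = Vmax/α (and Km,app = Km/α) with α = 1 + [I]/Ki.
α = Vmax/Vmax,app = 125/34.6 = 3.613.
Ki = [I]/(α − 1) = 0.287/2.613 = 0.110 nM.

0.110 nM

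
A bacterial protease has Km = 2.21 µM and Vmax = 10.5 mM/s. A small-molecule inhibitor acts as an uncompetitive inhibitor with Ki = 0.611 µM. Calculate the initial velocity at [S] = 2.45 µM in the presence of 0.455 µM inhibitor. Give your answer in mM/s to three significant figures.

3.97 mM/s

With α = 1 + [I]/Ki = 1 + 0.455/0.611 = 1.745, the uncompetitive rate law is v = (Vmax/α)·[S] / (Km/α + [S]).
v = (10.5/1.745)×2.45 / (2.21/1.745 + 2.45) = 14.74/3.717 = 3.97 mM/s.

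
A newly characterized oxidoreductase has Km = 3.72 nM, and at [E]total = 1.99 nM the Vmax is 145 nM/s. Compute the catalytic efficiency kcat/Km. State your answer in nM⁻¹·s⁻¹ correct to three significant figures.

kcat = Vmax/[E]total = 145/1.99 = 72.9 s⁻¹.
kcat/Km = 72.9/3.72 = 19.6 nM⁻¹·s⁻¹.

19.6 nM⁻¹·s⁻¹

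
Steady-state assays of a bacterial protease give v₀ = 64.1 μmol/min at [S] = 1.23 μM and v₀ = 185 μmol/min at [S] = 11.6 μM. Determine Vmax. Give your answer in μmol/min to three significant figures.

238 μmol/min

In reciprocal form, 1/v = (Km/Vmax)·(1/[S]) + 1/Vmax. The two points give (1/[S], 1/v) = (0.8130, 0.01560) and (0.08621, 0.005405).
Slope = (0.01560 − 0.005405)/(0.8130 − 0.08621) = 0.01403; intercept = 0.01560 − 0.01403×0.8130 = 0.004196.
Vmax = 1/intercept = 238 μmol/min; Km = slope × Vmax = 0.01403 × 238 = 3.34 μM.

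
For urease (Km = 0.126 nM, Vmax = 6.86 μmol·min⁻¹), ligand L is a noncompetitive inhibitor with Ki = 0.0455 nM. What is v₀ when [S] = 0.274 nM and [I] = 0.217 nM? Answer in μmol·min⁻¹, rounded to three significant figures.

With α = 1 + [I]/Ki = 1 + 0.217/0.0455 = 5.769, the noncompetitive rate law is v = (Vmax/α)·[S] / (Km + [S]).
v = (6.86/5.769)×0.274 / (0.126 + 0.274) = 0.3258/0.4000 = 0.815 μmol·min⁻¹.

0.815 μmol·min⁻¹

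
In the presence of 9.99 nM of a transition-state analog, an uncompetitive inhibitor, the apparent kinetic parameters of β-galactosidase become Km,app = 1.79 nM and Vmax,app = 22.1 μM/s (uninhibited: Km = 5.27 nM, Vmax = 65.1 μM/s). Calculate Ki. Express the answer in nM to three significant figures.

5.13 nM

Uncompetitive: Vmax,app = Vmax/α (and Km,app = Km/α) with α = 1 + [I]/Ki.
α = Vmax/Vmax,app = 65.1/22.1 = 2.946.
Ki = [I]/(α − 1) = 9.99/1.946 = 5.13 nM.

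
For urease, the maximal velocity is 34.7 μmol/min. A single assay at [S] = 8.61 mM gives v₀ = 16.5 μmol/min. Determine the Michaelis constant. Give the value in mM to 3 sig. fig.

v/Vmax = 16.5/34.7 = 0.4755 = [S]/(Km+[S]).
So Km + [S] = [S]/0.4755 = 18.11 mM, giving Km = 18.11 − 8.61 = 9.50 mM.

9.50 mM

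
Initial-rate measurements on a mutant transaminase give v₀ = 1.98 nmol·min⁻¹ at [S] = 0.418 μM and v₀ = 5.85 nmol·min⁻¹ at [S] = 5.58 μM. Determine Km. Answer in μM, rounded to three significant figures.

1.05 μM

In reciprocal form, 1/v = (Km/Vmax)·(1/[S]) + 1/Vmax. The two points give (1/[S], 1/v) = (2.392, 0.5051) and (0.1792, 0.1709).
Slope = (0.5051 − 0.1709)/(2.392 − 0.1792) = 0.1510; intercept = 0.5051 − 0.1510×2.392 = 0.1439.
Vmax = 1/intercept = 6.95 nmol·min⁻¹; Km = slope × Vmax = 0.1510 × 6.95 = 1.05 μM.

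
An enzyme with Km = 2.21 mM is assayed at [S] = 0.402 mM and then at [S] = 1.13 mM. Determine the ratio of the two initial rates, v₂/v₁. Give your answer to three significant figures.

2.20

Since Vmax cancels, v₂/v₁ = [S]₂(Km+[S]₁) / [S]₁(Km+[S]₂).
= 1.13×(2.21+0.402) / (0.402×(2.21+1.13)) = 2.952/1.343 = 2.20.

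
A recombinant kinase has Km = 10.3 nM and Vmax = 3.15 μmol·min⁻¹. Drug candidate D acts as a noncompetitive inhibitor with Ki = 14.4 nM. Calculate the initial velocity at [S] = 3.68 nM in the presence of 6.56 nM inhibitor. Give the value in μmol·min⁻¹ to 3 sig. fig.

0.570 μmol·min⁻¹

With α = 1 + [I]/Ki = 1 + 6.56/14.4 = 1.456, the noncompetitive rate law is v = (Vmax/α)·[S] / (Km + [S]).
v = (3.15/1.456)×3.68 / (10.3 + 3.68) = 7.964/13.98 = 0.570 μmol·min⁻¹.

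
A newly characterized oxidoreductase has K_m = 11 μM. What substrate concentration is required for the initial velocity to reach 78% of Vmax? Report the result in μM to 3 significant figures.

v/Vmax = [S]/(Km+[S]) = 0.78, so [S] = Km·0.78/(1 − 0.78) = 11 × 3.545.
[S] = 39.0 μM.

39.0 μM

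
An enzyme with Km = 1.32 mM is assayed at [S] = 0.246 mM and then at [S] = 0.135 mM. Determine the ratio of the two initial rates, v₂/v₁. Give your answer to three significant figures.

0.591

Since Vmax cancels, v₂/v₁ = [S]₂(Km+[S]₁) / [S]₁(Km+[S]₂).
= 0.135×(1.32+0.246) / (0.246×(1.32+0.135)) = 0.2114/0.3579 = 0.591.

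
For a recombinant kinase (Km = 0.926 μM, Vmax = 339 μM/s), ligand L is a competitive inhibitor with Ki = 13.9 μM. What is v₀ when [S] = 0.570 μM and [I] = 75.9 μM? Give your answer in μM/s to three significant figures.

With α = 1 + [I]/Ki = 1 + 75.9/13.9 = 6.460, the competitive rate law is v = Vmax[S] / (αKm + [S]).
v = 339×0.570 / (6.460×0.926 + 0.570) = 193.2/6.552 = 29.5 μM/s.

29.5 μM/s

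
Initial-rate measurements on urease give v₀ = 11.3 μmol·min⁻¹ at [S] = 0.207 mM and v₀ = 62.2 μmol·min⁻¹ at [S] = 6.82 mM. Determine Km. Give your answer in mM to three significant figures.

From v = Vmax[S]/(Km+[S]), each point gives Vmax = v(Km+[S])/[S].
Equating: 11.3(Km+0.207)/0.207 = 62.2(Km+6.82)/6.82.
54.59·Km + 11.3 = 9.120·Km + 62.2, so (54.59 − 9.120)·Km = 62.2 − 11.3.
Km = 50.90/45.47 = 1.12 mM; then Vmax = 11.3(1.12+0.207)/0.207 = 72.4 μmol·min⁻¹.

1.12 mM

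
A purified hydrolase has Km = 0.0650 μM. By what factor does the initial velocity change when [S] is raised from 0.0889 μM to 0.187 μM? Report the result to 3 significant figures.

Since Vmax cancels, v₂/v₁ = [S]₂(Km+[S]₁) / [S]₁(Km+[S]₂).
= 0.187×(0.0650+0.0889) / (0.0889×(0.0650+0.187)) = 0.02878/0.02240 = 1.28.

1.28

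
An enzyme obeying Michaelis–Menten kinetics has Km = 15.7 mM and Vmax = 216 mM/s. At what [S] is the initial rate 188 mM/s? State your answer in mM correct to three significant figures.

Rearranging v = Vmax[S]/(Km+[S]) gives [S] = Km·v/(Vmax − v).
[S] = 15.7 × 188 / (216 − 188) = 2952/28.00 = 105 mM.

105 mM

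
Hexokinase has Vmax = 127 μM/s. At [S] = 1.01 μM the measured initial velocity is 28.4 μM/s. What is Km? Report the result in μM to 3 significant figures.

From v = Vmax[S]/(Km+[S]), Km = [S](Vmax − v)/v.
Km = 1.01 × (127 − 28.4) / 28.4 = 99.59/28.4 = 3.51 μM.

3.51 μM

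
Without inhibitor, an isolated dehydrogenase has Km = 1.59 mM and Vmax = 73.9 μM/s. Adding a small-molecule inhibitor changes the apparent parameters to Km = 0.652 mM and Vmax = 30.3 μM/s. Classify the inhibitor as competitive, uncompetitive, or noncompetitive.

uncompetitive

Both Km and Vmax decrease by the same factor (~2.44-fold) — characteristic of uncompetitive inhibition.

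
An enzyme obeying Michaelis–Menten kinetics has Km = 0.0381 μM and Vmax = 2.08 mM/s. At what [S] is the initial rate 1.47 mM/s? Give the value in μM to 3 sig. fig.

0.0918 μM

The required fractional saturation is v/Vmax = 1.47/2.08 = 0.7067.
Then [S]/(Km+[S]) = 0.7067 ⇒ [S] = 0.0381 × 0.7067/(1 − 0.7067) = 0.0918 μM.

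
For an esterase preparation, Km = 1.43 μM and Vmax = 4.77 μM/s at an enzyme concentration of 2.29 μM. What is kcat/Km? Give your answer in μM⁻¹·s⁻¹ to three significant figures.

kcat = Vmax/[E]total = 4.77/2.29 = 2.08 s⁻¹.
kcat/Km = 2.08/1.43 = 1.46 μM⁻¹·s⁻¹.

1.46 μM⁻¹·s⁻¹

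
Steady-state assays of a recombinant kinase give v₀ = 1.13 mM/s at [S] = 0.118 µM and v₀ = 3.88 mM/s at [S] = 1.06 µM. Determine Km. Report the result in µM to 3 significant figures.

In reciprocal form, 1/v = (Km/Vmax)·(1/[S]) + 1/Vmax. The two points give (1/[S], 1/v) = (8.475, 0.8850) and (0.9434, 0.2577).
Slope = (0.8850 − 0.2577)/(8.475 − 0.9434) = 0.08328; intercept = 0.8850 − 0.08328×8.475 = 0.1792.
Vmax = 1/intercept = 5.58 mM/s; Km = slope × Vmax = 0.08328 × 5.58 = 0.465 µM.

0.465 µM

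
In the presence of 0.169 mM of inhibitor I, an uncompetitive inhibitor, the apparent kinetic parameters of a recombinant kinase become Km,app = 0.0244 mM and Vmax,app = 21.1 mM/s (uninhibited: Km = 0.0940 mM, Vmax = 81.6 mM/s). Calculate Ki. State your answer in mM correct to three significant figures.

0.0589 mM

Uncompetitive: Vmax,app = Vmax/α (and Km,app = Km/α) with α = 1 + [I]/Ki.
α = Vmax/Vmax,app = 81.6/21.1 = 3.867.
Ki = [I]/(α − 1) = 0.169/2.867 = 0.0589 mM.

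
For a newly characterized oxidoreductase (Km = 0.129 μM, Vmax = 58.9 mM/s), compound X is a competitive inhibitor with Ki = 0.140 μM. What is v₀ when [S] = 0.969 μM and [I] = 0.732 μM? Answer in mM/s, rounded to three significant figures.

With α = 1 + [I]/Ki = 1 + 0.732/0.140 = 6.229, the competitive rate law is v = Vmax[S] / (αKm + [S]).
v = 58.9×0.969 / (6.229×0.129 + 0.969) = 57.07/1.772 = 32.2 mM/s.

32.2 mM/s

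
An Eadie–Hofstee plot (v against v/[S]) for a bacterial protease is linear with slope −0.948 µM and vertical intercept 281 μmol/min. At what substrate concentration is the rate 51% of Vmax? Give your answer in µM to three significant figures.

0.987 µM

The Eadie–Hofstee slope gives Km = 0.948 µM (slope = −Km).
v/Vmax = [S]/(Km+[S]) = 0.51 ⇒ [S] = Km·0.51/(1−0.51) = 0.948 × 1.041 = 0.987 µM.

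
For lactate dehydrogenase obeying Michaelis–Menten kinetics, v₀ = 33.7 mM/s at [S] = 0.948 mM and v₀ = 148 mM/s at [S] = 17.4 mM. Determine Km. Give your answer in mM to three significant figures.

4.23 mM

In reciprocal form, 1/v = (Km/Vmax)·(1/[S]) + 1/Vmax. The two points give (1/[S], 1/v) = (1.055, 0.02967) and (0.05747, 0.006757).
Slope = (0.02967 − 0.006757)/(1.055 − 0.05747) = 0.02298; intercept = 0.02967 − 0.02298×1.055 = 0.005436.
Vmax = 1/intercept = 184 mM/s; Km = slope × Vmax = 0.02298 × 184 = 4.23 mM.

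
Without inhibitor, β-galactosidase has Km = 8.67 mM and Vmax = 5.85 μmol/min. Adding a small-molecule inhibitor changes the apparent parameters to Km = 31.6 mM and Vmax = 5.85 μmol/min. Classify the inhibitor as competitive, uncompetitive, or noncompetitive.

competitive

Km increases (8.67 → 31.6 mM) while Vmax is unchanged — the hallmark of competitive inhibition.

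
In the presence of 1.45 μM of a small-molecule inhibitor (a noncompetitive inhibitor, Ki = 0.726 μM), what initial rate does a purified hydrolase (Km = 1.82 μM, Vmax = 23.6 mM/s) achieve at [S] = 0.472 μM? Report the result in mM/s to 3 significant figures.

α = 1 + [I]/Ki = 1 + 1.45/0.726 = 2.997.
For a noncompetitive inhibitor, Vmax is reduced to Vmax/α while Km is unchanged: Km,app = 1.82 μM, Vmax,app = 7.87 mM/s.
v = Vmax,app·[S]/(Km,app + [S]) = 7.87 × 0.472/(1.82 + 0.472) = 1.62 mM/s.

1.62 mM/s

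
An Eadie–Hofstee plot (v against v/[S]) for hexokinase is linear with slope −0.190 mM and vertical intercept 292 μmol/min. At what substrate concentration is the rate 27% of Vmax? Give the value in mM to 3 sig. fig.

The Eadie–Hofstee slope gives Km = 0.190 mM (slope = −Km).
v/Vmax = [S]/(Km+[S]) = 0.27 ⇒ [S] = Km·0.27/(1−0.27) = 0.190 × 0.3699 = 0.0703 mM.

0.0703 mM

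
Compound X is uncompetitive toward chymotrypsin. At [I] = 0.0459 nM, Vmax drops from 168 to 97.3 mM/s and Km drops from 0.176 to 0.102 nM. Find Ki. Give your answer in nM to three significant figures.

Uncompetitive: Vmax,app = Vmax/α (and Km,app = Km/α) with α = 1 + [I]/Ki.
α = Vmax/Vmax,app = 168/97.3 = 1.727.
Since α = 1 + [I]/Ki, [I]/Ki = 1.727 − 1 = 0.7266 and Ki = 0.0459/0.7266 = 0.0632 nM.

0.0632 nM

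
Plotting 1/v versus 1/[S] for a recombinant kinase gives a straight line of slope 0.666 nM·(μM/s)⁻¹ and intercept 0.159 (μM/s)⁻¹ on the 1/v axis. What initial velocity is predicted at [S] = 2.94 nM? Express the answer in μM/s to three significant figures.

2.59 μM/s

The y-intercept is 1/Vmax, so Vmax = 1/0.159 = 6.29 μM/s.
The slope is Km/Vmax, so Km = 0.666 × 6.29 = 4.19 nM.
Then v = 6.29 × 2.94/(4.19 + 2.94) = 2.59 μM/s.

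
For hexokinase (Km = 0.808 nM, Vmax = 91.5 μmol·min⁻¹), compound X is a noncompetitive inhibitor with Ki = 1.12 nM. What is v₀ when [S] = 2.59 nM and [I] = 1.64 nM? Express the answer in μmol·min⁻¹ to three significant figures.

28.3 μmol·min⁻¹

α = 1 + [I]/Ki = 1 + 1.64/1.12 = 2.464.
For a noncompetitive inhibitor, Vmax is reduced to Vmax/α while Km is unchanged: Km,app = 0.808 nM, Vmax,app = 37.1 μmol·min⁻¹.
v = Vmax,app·[S]/(Km,app + [S]) = 37.1 × 2.59/(0.808 + 2.59) = 28.3 μmol·min⁻¹.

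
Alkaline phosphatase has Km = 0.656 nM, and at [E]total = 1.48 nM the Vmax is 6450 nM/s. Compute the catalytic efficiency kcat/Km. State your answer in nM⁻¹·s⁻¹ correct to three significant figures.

kcat = Vmax/[E]total = 6450/1.48 = 4360 s⁻¹.
kcat/Km = 4360/0.656 = 6640 nM⁻¹·s⁻¹.

6640 nM⁻¹·s⁻¹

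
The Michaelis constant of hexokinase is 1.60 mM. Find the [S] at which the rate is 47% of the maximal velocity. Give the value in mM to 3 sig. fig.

1.42 mM

v/Vmax = [S]/(Km+[S]) = 0.47, so [S] = Km·0.47/(1 − 0.47) = 1.60 × 0.8868.
[S] = 1.42 mM.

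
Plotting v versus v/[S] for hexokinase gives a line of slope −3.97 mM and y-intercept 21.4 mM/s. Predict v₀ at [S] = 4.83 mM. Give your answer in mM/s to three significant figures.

11.7 mM/s

In the Eadie–Hofstee form v = Vmax − Km·(v/[S]), the slope is −Km and the intercept is Vmax, so Km = 3.97 mM and Vmax = 21.4 mM/s.
v = 21.4 × 4.83/(3.97 + 4.83) = 11.7 mM/s.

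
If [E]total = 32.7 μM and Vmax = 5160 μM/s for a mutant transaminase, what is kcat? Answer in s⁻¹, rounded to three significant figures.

158 s⁻¹

kcat = Vmax/[E]total = 5160 μM/s / 32.7 μM = 158 s⁻¹.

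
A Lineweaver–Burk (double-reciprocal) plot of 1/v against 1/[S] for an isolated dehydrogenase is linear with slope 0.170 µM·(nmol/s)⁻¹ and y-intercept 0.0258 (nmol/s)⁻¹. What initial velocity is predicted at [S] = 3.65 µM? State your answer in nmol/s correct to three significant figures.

The y-intercept is 1/Vmax, so Vmax = 1/0.0258 = 38.8 nmol/s.
The slope is Km/Vmax, so Km = 0.170 × 38.8 = 6.59 µM.
Then v = 38.8 × 3.65/(6.59 + 3.65) = 13.8 nmol/s.

13.8 nmol/s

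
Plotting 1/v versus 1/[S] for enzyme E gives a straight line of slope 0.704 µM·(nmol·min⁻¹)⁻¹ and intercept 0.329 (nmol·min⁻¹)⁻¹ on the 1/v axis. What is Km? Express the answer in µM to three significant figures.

y-intercept = 1/Vmax ⇒ Vmax = 3.04 nmol·min⁻¹; slope = Km/Vmax ⇒ Km = slope × Vmax.
Km = 0.704 × 3.04 = 2.14 µM.

2.14 µM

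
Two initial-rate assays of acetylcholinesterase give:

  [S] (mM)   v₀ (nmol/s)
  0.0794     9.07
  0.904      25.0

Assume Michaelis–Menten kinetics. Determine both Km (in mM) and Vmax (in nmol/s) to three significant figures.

Km = 0.184 mM; Vmax = 30.1 nmol/s

From v = Vmax[S]/(Km+[S]), each point gives Vmax = v(Km+[S])/[S].
Equating: 9.07(Km+0.0794)/0.0794 = 25.0(Km+0.904)/0.904.
114.2·Km + 9.07 = 27.65·Km + 25.0, so (114.2 − 27.65)·Km = 25.0 − 9.07.
Km = 15.93/86.58 = 0.184 mM; then Vmax = 9.07(0.184+0.0794)/0.0794 = 30.1 nmol/s.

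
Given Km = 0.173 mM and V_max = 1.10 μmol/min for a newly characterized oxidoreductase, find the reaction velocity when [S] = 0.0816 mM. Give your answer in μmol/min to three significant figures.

0.353 μmol/min

[S]/(Km+[S]) = 0.0816/0.2546 = 0.3205, the fractional saturation.
v = 0.3205 × Vmax = 0.3205 × 1.10 = 0.353 μmol/min.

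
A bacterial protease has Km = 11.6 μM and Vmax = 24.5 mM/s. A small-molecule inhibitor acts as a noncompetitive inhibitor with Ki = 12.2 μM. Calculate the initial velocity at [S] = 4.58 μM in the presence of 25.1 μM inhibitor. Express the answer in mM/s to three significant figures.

With α = 1 + [I]/Ki = 1 + 25.1/12.2 = 3.057, the noncompetitive rate law is v = (Vmax/α)·[S] / (Km + [S]).
v = (24.5/3.057)×4.58 / (11.6 + 4.58) = 36.70/16.18 = 2.27 mM/s.

2.27 mM/s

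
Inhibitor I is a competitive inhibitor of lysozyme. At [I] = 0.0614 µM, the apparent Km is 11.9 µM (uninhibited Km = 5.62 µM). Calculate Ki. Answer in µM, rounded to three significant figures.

Competitive: Km,app = α·Km with α = 1 + [I]/Ki.
α = Km,app/Km = 11.9/5.62 = 2.117.
Since α = 1 + [I]/Ki, [I]/Ki = 2.117 − 1 = 1.117 and Ki = 0.0614/1.117 = 0.0549 µM.

0.0549 µM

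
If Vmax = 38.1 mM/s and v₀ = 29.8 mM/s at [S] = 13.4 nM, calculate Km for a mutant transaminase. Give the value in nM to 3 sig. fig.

From v = Vmax[S]/(Km+[S]), Km = [S](Vmax − v)/v.
Km = 13.4 × (38.1 − 29.8) / 29.8 = 111.2/29.8 = 3.73 nM.

3.73 nM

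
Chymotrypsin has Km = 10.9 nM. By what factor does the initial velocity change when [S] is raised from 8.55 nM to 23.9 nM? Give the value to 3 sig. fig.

Since Vmax cancels, v₂/v₁ = [S]₂(Km+[S]₁) / [S]₁(Km+[S]₂).
= 23.9×(10.9+8.55) / (8.55×(10.9+23.9)) = 464.9/297.5 = 1.56.

1.56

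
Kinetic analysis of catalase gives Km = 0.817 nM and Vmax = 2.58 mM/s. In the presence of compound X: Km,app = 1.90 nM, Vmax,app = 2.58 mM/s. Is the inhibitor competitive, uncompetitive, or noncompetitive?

Km increases (0.817 → 1.90 nM) while Vmax is unchanged — the hallmark of competitive inhibition.

competitive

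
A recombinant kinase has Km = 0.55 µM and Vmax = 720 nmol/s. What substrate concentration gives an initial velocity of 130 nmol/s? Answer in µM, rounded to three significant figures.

Rearranging v = Vmax[S]/(Km+[S]) gives [S] = Km·v/(Vmax − v).
[S] = 0.55 × 130 / (720 − 130) = 71.50/590.0 = 0.121 µM.

0.121 µM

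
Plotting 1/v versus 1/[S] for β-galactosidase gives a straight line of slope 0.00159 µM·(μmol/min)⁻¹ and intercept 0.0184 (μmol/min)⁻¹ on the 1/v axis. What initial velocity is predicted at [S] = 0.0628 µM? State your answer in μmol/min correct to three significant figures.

The y-intercept is 1/Vmax, so Vmax = 1/0.0184 = 54.3 μmol/min.
The slope is Km/Vmax, so Km = 0.00159 × 54.3 = 0.0864 µM.
Then v = 54.3 × 0.0628/(0.0864 + 0.0628) = 22.9 μmol/min.

22.9 μmol/min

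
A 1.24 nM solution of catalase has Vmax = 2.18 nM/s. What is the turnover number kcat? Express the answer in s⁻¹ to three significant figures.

kcat = Vmax/[E]total = 2.18 nM/s / 1.24 nM = 1.76 s⁻¹.

1.76 s⁻¹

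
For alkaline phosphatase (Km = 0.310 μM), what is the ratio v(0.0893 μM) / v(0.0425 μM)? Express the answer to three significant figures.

1.85

Since Vmax cancels, v₂/v₁ = [S]₂(Km+[S]₁) / [S]₁(Km+[S]₂).
= 0.0893×(0.310+0.0425) / (0.0425×(0.310+0.0893)) = 0.03148/0.01697 = 1.85.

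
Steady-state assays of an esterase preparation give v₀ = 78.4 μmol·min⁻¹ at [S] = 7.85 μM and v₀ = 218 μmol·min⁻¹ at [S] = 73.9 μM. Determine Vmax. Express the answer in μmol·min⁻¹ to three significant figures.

From v = Vmax[S]/(Km+[S]), each point gives Vmax = v(Km+[S])/[S].
Equating: 78.4(Km+7.85)/7.85 = 218(Km+73.9)/73.9.
9.987·Km + 78.4 = 2.950·Km + 218, so (9.987 − 2.950)·Km = 218 − 78.4.
Km = 139.6/7.037 = 19.8 μM; then Vmax = 78.4(19.8+7.85)/7.85 = 277 μmol·min⁻¹.

277 μmol·min⁻¹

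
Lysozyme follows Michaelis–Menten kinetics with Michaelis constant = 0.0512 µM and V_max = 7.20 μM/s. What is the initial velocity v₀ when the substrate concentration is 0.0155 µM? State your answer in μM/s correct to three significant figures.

1.67 μM/s

[S]/(Km+[S]) = 0.0155/0.06670 = 0.2324, the fractional saturation.
v = 0.2324 × Vmax = 0.2324 × 7.20 = 1.67 μM/s.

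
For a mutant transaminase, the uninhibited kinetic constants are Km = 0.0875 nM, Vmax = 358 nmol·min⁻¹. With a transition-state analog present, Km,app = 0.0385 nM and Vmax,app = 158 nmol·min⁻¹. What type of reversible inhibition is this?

uncompetitive

Both Km and Vmax decrease by the same factor (~2.27-fold) — characteristic of uncompetitive inhibition.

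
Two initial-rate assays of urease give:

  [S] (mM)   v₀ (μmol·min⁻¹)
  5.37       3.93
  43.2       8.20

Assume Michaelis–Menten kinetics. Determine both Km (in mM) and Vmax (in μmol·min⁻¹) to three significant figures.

Km = 7.88 mM; Vmax = 9.70 μmol·min⁻¹

From v = Vmax[S]/(Km+[S]), each point gives Vmax = v(Km+[S])/[S].
Equating: 3.93(Km+5.37)/5.37 = 8.20(Km+43.2)/43.2.
0.7318·Km + 3.93 = 0.1898·Km + 8.20, so (0.7318 − 0.1898)·Km = 8.20 − 3.93.
Km = 4.270/0.5420 = 7.88 mM; then Vmax = 3.93(7.88+5.37)/5.37 = 9.70 μmol·min⁻¹.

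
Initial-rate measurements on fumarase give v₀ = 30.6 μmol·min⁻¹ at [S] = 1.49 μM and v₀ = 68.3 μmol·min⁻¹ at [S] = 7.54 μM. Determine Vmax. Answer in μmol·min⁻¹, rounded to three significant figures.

In reciprocal form, 1/v = (Km/Vmax)·(1/[S]) + 1/Vmax. The two points give (1/[S], 1/v) = (0.6711, 0.03268) and (0.1326, 0.01464).
Slope = (0.03268 − 0.01464)/(0.6711 − 0.1326) = 0.03350; intercept = 0.03268 − 0.03350×0.6711 = 0.01020.
Vmax = 1/intercept = 98.1 μmol·min⁻¹; Km = slope × Vmax = 0.03350 × 98.1 = 3.28 μM.

98.1 μmol·min⁻¹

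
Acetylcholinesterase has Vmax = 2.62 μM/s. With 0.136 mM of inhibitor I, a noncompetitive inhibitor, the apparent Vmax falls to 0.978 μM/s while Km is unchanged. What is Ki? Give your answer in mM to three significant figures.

0.0810 mM

Noncompetitive: Vmax,app = Vmax/α with α = 1 + [I]/Ki.
α = Vmax/Vmax,app = 2.62/0.978 = 2.679.
Since α = 1 + [I]/Ki, [I]/Ki = 2.679 − 1 = 1.679 and Ki = 0.136/1.679 = 0.0810 mM.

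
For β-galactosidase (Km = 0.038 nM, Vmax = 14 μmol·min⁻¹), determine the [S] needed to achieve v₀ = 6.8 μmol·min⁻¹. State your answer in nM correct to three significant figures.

The required fractional saturation is v/Vmax = 6.8/14 = 0.4857.
Then [S]/(Km+[S]) = 0.4857 ⇒ [S] = 0.038 × 0.4857/(1 − 0.4857) = 0.0359 nM.

0.0359 nM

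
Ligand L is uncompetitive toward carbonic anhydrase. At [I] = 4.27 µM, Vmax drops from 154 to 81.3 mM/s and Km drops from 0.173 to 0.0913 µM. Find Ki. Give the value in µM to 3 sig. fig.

4.78 µM

Uncompetitive: Vmax,app = Vmax/α (and Km,app = Km/α) with α = 1 + [I]/Ki.
α = Vmax/Vmax,app = 154/81.3 = 1.894.
Ki = [I]/(α − 1) = 4.27/0.8942 = 4.78 µM.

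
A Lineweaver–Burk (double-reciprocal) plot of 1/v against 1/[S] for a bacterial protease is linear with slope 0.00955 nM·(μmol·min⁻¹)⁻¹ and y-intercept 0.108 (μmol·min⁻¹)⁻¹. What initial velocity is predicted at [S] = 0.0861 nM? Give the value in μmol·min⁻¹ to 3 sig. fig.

The y-intercept is 1/Vmax, so Vmax = 1/0.108 = 9.26 μmol·min⁻¹.
The slope is Km/Vmax, so Km = 0.00955 × 9.26 = 0.0884 nM.
Then v = 9.26 × 0.0861/(0.0884 + 0.0861) = 4.57 μmol·min⁻¹.

4.57 μmol·min⁻¹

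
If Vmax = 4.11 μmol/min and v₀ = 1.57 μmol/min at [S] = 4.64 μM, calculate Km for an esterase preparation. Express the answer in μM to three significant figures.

v/Vmax = 1.57/4.11 = 0.3820 = [S]/(Km+[S]).
So Km + [S] = [S]/0.3820 = 12.15 μM, giving Km = 12.15 − 4.64 = 7.51 μM.

7.51 μM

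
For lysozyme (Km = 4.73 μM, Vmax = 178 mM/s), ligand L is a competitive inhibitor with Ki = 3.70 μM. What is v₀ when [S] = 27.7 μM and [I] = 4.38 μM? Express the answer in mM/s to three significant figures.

130 mM/s

α = 1 + [I]/Ki = 1 + 4.38/3.70 = 2.184.
For a competitive inhibitor, Vmax is unchanged and the apparent Km becomes α·Km: Km,app = 10.3 μM, Vmax,app = 178 mM/s.
v = Vmax,app·[S]/(Km,app + [S]) = 178 × 27.7/(10.3 + 27.7) = 130 mM/s.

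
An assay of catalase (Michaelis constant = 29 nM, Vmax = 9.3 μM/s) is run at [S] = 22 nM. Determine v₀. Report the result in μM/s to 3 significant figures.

[S]/(Km+[S]) = 22/51.00 = 0.4314, the fractional saturation.
v = 0.4314 × Vmax = 0.4314 × 9.3 = 4.01 μM/s.

4.01 μM/s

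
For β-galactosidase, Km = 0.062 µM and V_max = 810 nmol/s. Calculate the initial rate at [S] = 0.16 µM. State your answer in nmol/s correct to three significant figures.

584 nmol/s

[S]/(Km+[S]) = 0.16/0.2220 = 0.7207, the fractional saturation.
v = 0.7207 × Vmax = 0.7207 × 810 = 584 nmol/s.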